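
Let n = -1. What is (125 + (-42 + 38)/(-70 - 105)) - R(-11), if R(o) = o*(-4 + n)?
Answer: 12254/175 ≈ 70.023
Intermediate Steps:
R(o) = -5*o (R(o) = o*(-4 - 1) = o*(-5) = -5*o)
(125 + (-42 + 38)/(-70 - 105)) - R(-11) = (125 + (-42 + 38)/(-70 - 105)) - (-5)*(-11) = (125 - 4/(-175)) - 1*55 = (125 - 4*(-1/175)) - 55 = (125 + 4/175) - 55 = 21879/175 - 55 = 12254/175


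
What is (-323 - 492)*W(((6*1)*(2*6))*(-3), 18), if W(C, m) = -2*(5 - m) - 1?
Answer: -20375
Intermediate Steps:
W(C, m) = -11 + 2*m (W(C, m) = (-10 + 2*m) - 1 = -11 + 2*m)
(-323 - 492)*W(((6*1)*(2*6))*(-3), 18) = (-323 - 492)*(-11 + 2*18) = -815*(-11 + 36) = -815*25 = -20375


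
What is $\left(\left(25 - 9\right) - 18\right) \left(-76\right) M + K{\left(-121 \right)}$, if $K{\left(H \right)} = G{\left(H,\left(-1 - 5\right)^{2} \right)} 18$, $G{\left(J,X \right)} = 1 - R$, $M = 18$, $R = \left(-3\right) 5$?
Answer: $3024$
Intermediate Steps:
$R = -15$
$G{\left(J,X \right)} = 16$ ($G{\left(J,X \right)} = 1 - -15 = 1 + 15 = 16$)
$K{\left(H \right)} = 288$ ($K{\left(H \right)} = 16 \cdot 18 = 288$)
$\left(\left(25 - 9\right) - 18\right) \left(-76\right) M + K{\left(-121 \right)} = \left(\left(25 - 9\right) - 18\right) \left(-76\right) 18 + 288 = \left(16 - 18\right) \left(-76\right) 18 + 288 = \left(-2\right) \left(-76\right) 18 + 288 = 152 \cdot 18 + 288 = 2736 + 288 = 3024$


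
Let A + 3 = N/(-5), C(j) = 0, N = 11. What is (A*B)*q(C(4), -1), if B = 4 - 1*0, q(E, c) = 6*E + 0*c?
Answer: 0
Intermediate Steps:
q(E, c) = 6*E (q(E, c) = 6*E + 0 = 6*E)
B = 4 (B = 4 + 0 = 4)
A = -26/5 (A = -3 + 11/(-5) = -3 + 11*(-⅕) = -3 - 11/5 = -26/5 ≈ -5.2000)
(A*B)*q(C(4), -1) = (-26/5*4)*(6*0) = -104/5*0 = 0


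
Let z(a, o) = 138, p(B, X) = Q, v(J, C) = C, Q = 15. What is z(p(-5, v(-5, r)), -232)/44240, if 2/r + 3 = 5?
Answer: 69/22120 ≈ 0.0031193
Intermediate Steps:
r = 1 (r = 2/(-3 + 5) = 2/2 = 2*(½) = 1)
p(B, X) = 15
z(p(-5, v(-5, r)), -232)/44240 = 138/44240 = 138*(1/44240) = 69/22120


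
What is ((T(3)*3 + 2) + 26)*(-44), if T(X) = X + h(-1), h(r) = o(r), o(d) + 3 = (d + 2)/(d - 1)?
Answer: -1166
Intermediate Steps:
o(d) = -3 + (2 + d)/(-1 + d) (o(d) = -3 + (d + 2)/(d - 1) = -3 + (2 + d)/(-1 + d))
h(r) = (5 - 2*r)/(-1 + r)
T(X) = -7/2 + X (T(X) = X + (5 - 2*(-1))/(-1 - 1) = X + (5 + 2)/(-2) = X - 1/2*7 = X - 7/2 = -7/2 + X)
((T(3)*3 + 2) + 26)*(-44) = (((-7/2 + 3)*3 + 2) + 26)*(-44) = ((-1/2*3 + 2) + 26)*(-44) = ((-3/2 + 2) + 26)*(-44) = (1/2 + 26)*(-44) = (53/2)*(-44) = -1166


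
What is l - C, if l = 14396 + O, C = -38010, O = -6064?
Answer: 46342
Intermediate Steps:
l = 8332 (l = 14396 - 6064 = 8332)
l - C = 8332 - 1*(-38010) = 8332 + 38010 = 46342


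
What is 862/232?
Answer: 431/116 ≈ 3.7155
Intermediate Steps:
862/232 = (1/232)*862 = 431/116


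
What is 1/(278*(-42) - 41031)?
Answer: -1/52707 ≈ -1.8973e-5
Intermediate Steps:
1/(278*(-42) - 41031) = 1/(-11676 - 41031) = 1/(-52707) = -1/52707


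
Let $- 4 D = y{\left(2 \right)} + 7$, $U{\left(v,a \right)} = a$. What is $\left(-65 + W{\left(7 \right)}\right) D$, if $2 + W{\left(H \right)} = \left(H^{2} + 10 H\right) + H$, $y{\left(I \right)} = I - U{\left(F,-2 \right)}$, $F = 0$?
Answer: $- \frac{649}{4} \approx -162.25$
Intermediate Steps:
$y{\left(I \right)} = 2 + I$ ($y{\left(I \right)} = I - -2 = I + 2 = 2 + I$)
$W{\left(H \right)} = -2 + H^{2} + 11 H$ ($W{\left(H \right)} = -2 + \left(\left(H^{2} + 10 H\right) + H\right) = -2 + \left(H^{2} + 11 H\right) = -2 + H^{2} + 11 H$)
$D = - \frac{11}{4}$ ($D = - \frac{\left(2 + 2\right) + 7}{4} = - \frac{4 + 7}{4} = \left(- \frac{1}{4}\right) 11 = - \frac{11}{4} \approx -2.75$)
$\left(-65 + W{\left(7 \right)}\right) D = \left(-65 + \left(-2 + 7^{2} + 11 \cdot 7\right)\right) \left(- \frac{11}{4}\right) = \left(-65 + \left(-2 + 49 + 77\right)\right) \left(- \frac{11}{4}\right) = \left(-65 + 124\right) \left(- \frac{11}{4}\right) = 59 \left(- \frac{11}{4}\right) = - \frac{649}{4}$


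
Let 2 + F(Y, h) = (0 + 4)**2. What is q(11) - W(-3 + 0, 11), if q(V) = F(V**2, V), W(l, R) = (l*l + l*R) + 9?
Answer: 29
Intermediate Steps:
F(Y, h) = 14 (F(Y, h) = -2 + (0 + 4)**2 = -2 + 4**2 = -2 + 16 = 14)
W(l, R) = 9 + l**2 + R*l (W(l, R) = (l**2 + R*l) + 9 = 9 + l**2 + R*l)
q(V) = 14
q(11) - W(-3 + 0, 11) = 14 - (9 + (-3 + 0)**2 + 11*(-3 + 0)) = 14 - (9 + (-3)**2 + 11*(-3)) = 14 - (9 + 9 - 33) = 14 - 1*(-15) = 14 + 15 = 29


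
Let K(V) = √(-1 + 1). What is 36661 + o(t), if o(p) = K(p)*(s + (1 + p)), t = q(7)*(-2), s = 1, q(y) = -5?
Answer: 36661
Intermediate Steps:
K(V) = 0 (K(V) = √0 = 0)
t = 10 (t = -5*(-2) = 10)
o(p) = 0 (o(p) = 0*(1 + (1 + p)) = 0*(2 + p) = 0)
36661 + o(t) = 36661 + 0 = 36661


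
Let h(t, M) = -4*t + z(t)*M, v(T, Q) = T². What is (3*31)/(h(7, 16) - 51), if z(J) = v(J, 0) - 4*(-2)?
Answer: 93/833 ≈ 0.11164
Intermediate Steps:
z(J) = 8 + J² (z(J) = J² - 4*(-2) = J² + 8 = 8 + J²)
h(t, M) = -4*t + M*(8 + t²) (h(t, M) = -4*t + (8 + t²)*M = -4*t + M*(8 + t²))
(3*31)/(h(7, 16) - 51) = (3*31)/((-4*7 + 16*(8 + 7²)) - 51) = 93/((-28 + 16*(8 + 49)) - 51) = 93/((-28 + 16*57) - 51) = 93/((-28 + 912) - 51) = 93/(884 - 51) = 93/833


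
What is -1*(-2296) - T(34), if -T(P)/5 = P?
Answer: 2466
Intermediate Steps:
T(P) = -5*P
-1*(-2296) - T(34) = -1*(-2296) - (-5)*34 = 2296 - 1*(-170) = 2296 + 170 = 2466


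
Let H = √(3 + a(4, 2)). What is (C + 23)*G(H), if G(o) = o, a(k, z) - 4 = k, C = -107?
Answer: -84*√11 ≈ -278.60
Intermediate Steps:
a(k, z) = 4 + k
H = √11 (H = √(3 + (4 + 4)) = √(3 + 8) = √11 ≈ 3.3166)
(C + 23)*G(H) = (-107 + 23)*√11 = -84*√11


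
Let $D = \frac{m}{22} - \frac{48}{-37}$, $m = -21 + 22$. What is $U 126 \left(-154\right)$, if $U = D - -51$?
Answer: $- \frac{37579374}{37} \approx -1.0157 \cdot 10^{6}$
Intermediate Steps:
$m = 1$
$D = \frac{1093}{814}$ ($D = 1 \cdot \frac{1}{22} - \frac{48}{-37} = 1 \cdot \frac{1}{22} - - \frac{48}{37} = \frac{1}{22} + \frac{48}{37} = \frac{1093}{814} \approx 1.3428$)
$U = \frac{42607}{814}$ ($U = \frac{1093}{814} - -51 = \frac{1093}{814} + 51 = \frac{42607}{814} \approx 52.343$)
$U 126 \left(-154\right) = \frac{42607}{814} \cdot 126 \left(-154\right) = \frac{2684241}{407} \left(-154\right) = - \frac{37579374}{37}$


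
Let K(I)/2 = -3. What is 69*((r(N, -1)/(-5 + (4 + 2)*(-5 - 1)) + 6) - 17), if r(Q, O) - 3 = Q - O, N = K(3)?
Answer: -30981/41 ≈ -755.63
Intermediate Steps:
K(I) = -6 (K(I) = 2*(-3) = -6)
N = -6
r(Q, O) = 3 + Q - O (r(Q, O) = 3 + (Q - O) = 3 + Q - O)
69*((r(N, -1)/(-5 + (4 + 2)*(-5 - 1)) + 6) - 17) = 69*(((3 - 6 - 1*(-1))/(-5 + (4 + 2)*(-5 - 1)) + 6) - 17) = 69*(((3 - 6 + 1)/(-5 + 6*(-6)) + 6) - 17) = 69*((-2/(-5 - 36) + 6) - 17) = 69*((-2/(-41) + 6) - 17) = 69*((-1/41*(-2) + 6) - 17) = 69*((2/41 + 6) - 17) = 69*(248/41 - 17) = 69*(-449/41) = -30981/41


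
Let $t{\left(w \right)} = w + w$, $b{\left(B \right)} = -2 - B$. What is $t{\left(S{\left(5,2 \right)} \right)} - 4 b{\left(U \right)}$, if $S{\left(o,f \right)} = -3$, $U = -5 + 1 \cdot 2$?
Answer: $-10$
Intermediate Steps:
$U = -3$ ($U = -5 + 2 = -3$)
$t{\left(w \right)} = 2 w$
$t{\left(S{\left(5,2 \right)} \right)} - 4 b{\left(U \right)} = 2 \left(-3\right) - 4 \left(-2 - -3\right) = -6 - 4 \left(-2 + 3\right) = -6 - 4 = -10$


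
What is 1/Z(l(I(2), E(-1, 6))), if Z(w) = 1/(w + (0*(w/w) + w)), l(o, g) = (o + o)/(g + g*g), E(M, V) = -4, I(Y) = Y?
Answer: ⅔ ≈ 0.66667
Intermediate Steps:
l(o, g) = 2*o/(g + g²) (l(o, g) = (2*o)/(g + g²) = 2*o/(g + g²))
Z(w) = 1/(2*w) (Z(w) = 1/(w + (0*1 + w)) = 1/(w + (0 + w)) = 1/(w + w) = 1/(2*w))
1/Z(l(I(2), E(-1, 6))) = 1/(1/(2*((2*2/(-4*(1 - 4)))))) = 1/(1/(2*((2*2*(-¼)/(-3))))) = 1/(1/(2*((2*2*(-¼)*(-⅓))))) = 1/(1/(2*(⅓))) = 1/((½)*3) = 1/(3/2) = ⅔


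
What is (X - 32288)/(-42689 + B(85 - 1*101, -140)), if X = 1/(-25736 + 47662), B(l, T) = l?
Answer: 78660743/104038870 ≈ 0.75607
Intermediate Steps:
X = 1/21926 ≈ 4.5608e-5
(X - 32288)/(-42689 + B(85 - 1*101, -140)) = (1/21926 - 32288)/(-42689 + (85 - 1*101)) = -707946687/(21926*(-42689 + (85 - 101))) = -707946687/(21926*(-42689 - 16)) = -707946687/21926/(-42705) = -707946687/21926*(-1/42705) = 78660743/104038870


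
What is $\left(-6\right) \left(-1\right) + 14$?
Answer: $20$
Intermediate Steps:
$\left(-6\right) \left(-1\right) + 14 = 6 + 14 = 20$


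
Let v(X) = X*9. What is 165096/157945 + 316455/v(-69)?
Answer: -16626653453/32694615 ≈ -508.54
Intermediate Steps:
v(X) = 9*X
165096/157945 + 316455/v(-69) = 165096/157945 + 316455/((9*(-69))) = 165096*(1/157945) + 316455/(-621) = 165096/157945 + 316455*(-1/621) = 165096/157945 - 105485/207 = -16626653453/32694615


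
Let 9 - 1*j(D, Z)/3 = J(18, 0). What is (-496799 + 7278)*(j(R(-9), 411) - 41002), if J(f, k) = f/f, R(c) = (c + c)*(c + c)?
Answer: 20059591538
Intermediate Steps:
R(c) = 4*c**2 (R(c) = (2*c)*(2*c) = 4*c**2)
J(f, k) = 1
j(D, Z) = 24 (j(D, Z) = 27 - 3*1 = 27 - 3 = 24)
(-496799 + 7278)*(j(R(-9), 411) - 41002) = (-496799 + 7278)*(24 - 41002) = -489521*(-40978) = 20059591538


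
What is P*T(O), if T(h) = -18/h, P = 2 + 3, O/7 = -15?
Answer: 6/7 ≈ 0.85714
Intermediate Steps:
O = -105 (O = 7*(-15) = -105)
P = 5
P*T(O) = 5*(-18/(-105)) = 5*(-18*(-1/105)) = 5*(6/35) = 6/7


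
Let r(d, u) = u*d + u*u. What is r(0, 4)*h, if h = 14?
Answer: 224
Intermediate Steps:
r(d, u) = u² + d*u (r(d, u) = d*u + u² = u² + d*u)
r(0, 4)*h = (4*(0 + 4))*14 = (4*4)*14 = 16*14 = 224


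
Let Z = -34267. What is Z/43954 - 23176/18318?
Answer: -823190405/402574686 ≈ -2.0448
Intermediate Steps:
Z/43954 - 23176/18318 = -34267/43954 - 23176/18318 = -34267*1/43954 - 23176*1/18318 = -34267/43954 - 11588/9159 = -823190405/402574686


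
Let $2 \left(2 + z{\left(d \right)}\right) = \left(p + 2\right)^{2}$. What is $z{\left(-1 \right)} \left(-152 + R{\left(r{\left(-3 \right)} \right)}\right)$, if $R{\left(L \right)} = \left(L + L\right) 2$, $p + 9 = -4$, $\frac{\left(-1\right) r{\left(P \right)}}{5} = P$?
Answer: $-5382$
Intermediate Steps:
$r{\left(P \right)} = - 5 P$
$p = -13$ ($p = -9 - 4 = -13$)
$R{\left(L \right)} = 4 L$ ($R{\left(L \right)} = 2 L 2 = 4 L$)
$z{\left(d \right)} = \frac{117}{2}$ ($z{\left(d \right)} = -2 + \frac{\left(-13 + 2\right)^{2}}{2} = -2 + \frac{\left(-11\right)^{2}}{2} = -2 + \frac{1}{2} \cdot 121 = -2 + \frac{121}{2} = \frac{117}{2}$)
$z{\left(-1 \right)} \left(-152 + R{\left(r{\left(-3 \right)} \right)}\right) = \frac{117 \left(-152 + 4 \left(\left(-5\right) \left(-3\right)\right)\right)}{2} = \frac{117 \left(-152 + 4 \cdot 15\right)}{2} = \frac{117 \left(-152 + 60\right)}{2} = \frac{117}{2} \left(-92\right) = -5382$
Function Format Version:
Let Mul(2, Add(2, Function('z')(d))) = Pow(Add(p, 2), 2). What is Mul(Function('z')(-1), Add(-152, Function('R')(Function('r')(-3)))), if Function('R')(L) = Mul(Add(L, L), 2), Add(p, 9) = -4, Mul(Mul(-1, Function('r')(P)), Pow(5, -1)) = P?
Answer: -5382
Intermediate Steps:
Function('r')(P) = Mul(-5, P)
p = -13 (p = Add(-9, -4) = -13)
Function('R')(L) = Mul(4, L) (Function('R')(L) = Mul(Mul(2, L), 2) = Mul(4, L))
Function('z')(d) = Rational(117, 2) (Function('z')(d) = Add(-2, Mul(Rational(1, 2), Pow(Add(-13, 2), 2))) = Add(-2, Mul(Rational(1, 2), Pow(-11, 2))) = Add(-2, Mul(Rational(1, 2), 121)) = Add(-2, Rational(121, 2)) = Rational(117, 2))
Mul(Function('z')(-1), Add(-152, Function('R')(Function('r')(-3)))) = Mul(Rational(117, 2), Add(-152, Mul(4, Mul(-5, -3)))) = Mul(Rational(117, 2), Add(-152, Mul(4, 15))) = Mul(Rational(117, 2), Add(-152, 60)) = Mul(Rational(117, 2), -92) = -5382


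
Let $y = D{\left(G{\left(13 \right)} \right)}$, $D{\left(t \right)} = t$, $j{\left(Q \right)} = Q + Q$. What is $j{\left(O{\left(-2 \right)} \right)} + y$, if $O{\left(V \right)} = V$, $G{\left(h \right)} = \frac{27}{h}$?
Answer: $- \frac{25}{13} \approx -1.9231$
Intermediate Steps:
$j{\left(Q \right)} = 2 Q$
$y = \frac{27}{13} \approx 2.0769$
$j{\left(O{\left(-2 \right)} \right)} + y = 2 \left(-2\right) + \frac{27}{13} = -4 + \frac{27}{13} = - \frac{25}{13}$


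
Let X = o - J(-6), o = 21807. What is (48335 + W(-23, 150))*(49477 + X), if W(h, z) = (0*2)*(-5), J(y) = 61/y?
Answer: 20676021275/6 ≈ 3.4460e+9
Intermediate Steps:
W(h, z) = 0 (W(h, z) = 0*(-5) = 0)
X = 130903/6 (X = 21807 - 61/(-6) = 21807 - 61*(-1)/6 = 21807 - 1*(-61/6) = 21807 + 61/6 = 130903/6 ≈ 21817.)
(48335 + W(-23, 150))*(49477 + X) = (48335 + 0)*(49477 + 130903/6) = 48335*(427765/6) = 20676021275/6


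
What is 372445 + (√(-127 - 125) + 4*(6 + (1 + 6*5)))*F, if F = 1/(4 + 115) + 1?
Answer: 44338715/119 + 720*I*√7/119 ≈ 3.7259e+5 + 16.008*I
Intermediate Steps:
F = 120/119 (F = 1/119 + 1 = 120/119 ≈ 1.0084)
372445 + (√(-127 - 125) + 4*(6 + (1 + 6*5)))*F = 372445 + (√(-127 - 125) + 4*(6 + (1 + 6*5)))*(120/119) = 372445 + (√(-252) + 4*(6 + (1 + 30)))*(120/119) = 372445 + (6*I*√7 + 4*(6 + 31))*(120/119) = 372445 + (6*I*√7 + 4*37)*(120/119) = 372445 + (6*I*√7 + 148)*(120/119) = 372445 + (148 + 6*I*√7)*(120/119) = 372445 + (17760/119 + 720*I*√7/119) = 44338715/119 + 720*I*√7/119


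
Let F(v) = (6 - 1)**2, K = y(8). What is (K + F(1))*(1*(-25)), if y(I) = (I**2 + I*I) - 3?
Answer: -3750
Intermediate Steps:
y(I) = -3 + 2*I**2 (y(I) = (I**2 + I**2) - 3 = 2*I**2 - 3 = -3 + 2*I**2)
K = 125 (K = -3 + 2*8**2 = -3 + 2*64 = -3 + 128 = 125)
F(v) = 25 (F(v) = 5**2 = 25)
(K + F(1))*(1*(-25)) = (125 + 25)*(1*(-25)) = 150*(-25) = -3750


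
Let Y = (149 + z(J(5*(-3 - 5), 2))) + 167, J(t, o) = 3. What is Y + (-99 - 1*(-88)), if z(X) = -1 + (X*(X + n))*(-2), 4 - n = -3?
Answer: 244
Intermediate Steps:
n = 7 (n = 4 - 1*(-3) = 4 + 3 = 7)
z(X) = -1 - 2*X*(7 + X) (z(X) = -1 + (X*(X + 7))*(-2) = -1 + (X*(7 + X))*(-2) = -1 - 2*X*(7 + X))
Y = 255 (Y = (149 + (-1 - 14*3 - 2*3**2)) + 167 = (149 + (-1 - 42 - 2*9)) + 167 = (149 + (-1 - 42 - 18)) + 167 = (149 - 61) + 167 = 88 + 167 = 255)
Y + (-99 - 1*(-88)) = 255 + (-99 - 1*(-88)) = 255 + (-99 + 88) = 255 - 11 = 244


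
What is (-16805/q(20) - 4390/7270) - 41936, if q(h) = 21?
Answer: -652463366/15267 ≈ -42737.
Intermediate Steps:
(-16805/q(20) - 4390/7270) - 41936 = (-16805/21 - 4390/7270) - 41936 = (-16805*1/21 - 4390*1/7270) - 41936 = (-16805/21 - 439/727) - 41936 = -12226454/15267 - 41936 = -652463366/15267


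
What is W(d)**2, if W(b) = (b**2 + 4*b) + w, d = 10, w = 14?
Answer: 23716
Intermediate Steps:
W(b) = 14 + b**2 + 4*b (W(b) = (b**2 + 4*b) + 14 = 14 + b**2 + 4*b)
W(d)**2 = (14 + 10**2 + 4*10)**2 = (14 + 100 + 40)**2 = 154**2 = 23716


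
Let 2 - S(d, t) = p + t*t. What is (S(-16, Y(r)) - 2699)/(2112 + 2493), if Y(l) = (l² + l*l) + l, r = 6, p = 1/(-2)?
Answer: -17561/9210 ≈ -1.9067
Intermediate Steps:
p = -½ ≈ -0.50000
Y(l) = l + 2*l² (Y(l) = (l² + l²) + l = 2*l² + l = l + 2*l²)
S(d, t) = 5/2 - t² (S(d, t) = 2 - (-½ + t*t) = 2 - (-½ + t²) = 2 + (½ - t²) = 5/2 - t²)
(S(-16, Y(r)) - 2699)/(2112 + 2493) = ((5/2 - (6*(1 + 2*6))²) - 2699)/(2112 + 2493) = ((5/2 - (6*(1 + 12))²) - 2699)/4605 = ((5/2 - (6*13)²) - 2699)*(1/4605) = ((5/2 - 1*78²) - 2699)*(1/4605) = ((5/2 - 1*6084) - 2699)*(1/4605) = ((5/2 - 6084) - 2699)*(1/4605) = (-12163/2 - 2699)*(1/4605) = -17561/2*1/4605 = -17561/9210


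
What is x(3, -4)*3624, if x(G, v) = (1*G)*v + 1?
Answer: -39864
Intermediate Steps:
x(G, v) = 1 + G*v (x(G, v) = G*v + 1 = 1 + G*v)
x(3, -4)*3624 = (1 + 3*(-4))*3624 = (1 - 12)*3624 = -11*3624 = -39864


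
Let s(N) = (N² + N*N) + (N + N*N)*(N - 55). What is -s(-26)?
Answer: 51298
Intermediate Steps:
s(N) = 2*N² + (-55 + N)*(N + N²) (s(N) = (N² + N²) + (N + N²)*(-55 + N) = 2*N² + (-55 + N)*(N + N²))
-s(-26) = -(-26)*(-55 + (-26)² - 52*(-26)) = -(-26)*(-55 + 676 + 1352) = -(-26)*1973 = -1*(-51298) = 51298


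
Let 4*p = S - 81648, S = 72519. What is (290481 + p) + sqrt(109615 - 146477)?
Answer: 1152795/4 + I*sqrt(36862) ≈ 2.882e+5 + 191.99*I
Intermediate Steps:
p = -9129/4 (p = (72519 - 81648)/4 = (1/4)*(-9129) = -9129/4 ≈ -2282.3)
(290481 + p) + sqrt(109615 - 146477) = (290481 - 9129/4) + sqrt(109615 - 146477) = 1152795/4 + sqrt(-36862) = 1152795/4 + I*sqrt(36862)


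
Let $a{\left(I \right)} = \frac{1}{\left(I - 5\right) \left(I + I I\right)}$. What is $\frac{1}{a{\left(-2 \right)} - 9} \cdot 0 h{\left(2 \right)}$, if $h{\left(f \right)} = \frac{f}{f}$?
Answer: $0$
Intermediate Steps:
$a{\left(I \right)} = \frac{1}{\left(-5 + I\right) \left(I + I^{2}\right)}$
$h{\left(f \right)} = 1$
$\frac{1}{a{\left(-2 \right)} - 9} \cdot 0 h{\left(2 \right)} = \frac{1}{\frac{1}{\left(-2\right) \left(-5 + \left(-2\right)^{2} - -8\right)} - 9} \cdot 0 \cdot 1 = \frac{1}{- \frac{1}{2 \left(-5 + 4 + 8\right)} - 9} \cdot 0 \cdot 1 = \frac{1}{- \frac{1}{2 \cdot 7} - 9} \cdot 0 \cdot 1 = \frac{1}{\left(- \frac{1}{2}\right) \frac{1}{7} - 9} \cdot 0 \cdot 1 = \frac{1}{- \frac{1}{14} - 9} \cdot 0 \cdot 1 = \frac{1}{- \frac{127}{14}} \cdot 0 \cdot 1 = \left(- \frac{14}{127}\right) 0 \cdot 1 = 0 \cdot 1 = 0$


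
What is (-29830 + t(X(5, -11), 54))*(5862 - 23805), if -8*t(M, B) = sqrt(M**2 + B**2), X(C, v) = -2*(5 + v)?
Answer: 535239690 + 53829*sqrt(85)/4 ≈ 5.3536e+8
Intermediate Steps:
X(C, v) = -10 - 2*v
t(M, B) = -sqrt(B**2 + M**2)/8 (t(M, B) = -sqrt(M**2 + B**2)/8 = -sqrt(B**2 + M**2)/8)
(-29830 + t(X(5, -11), 54))*(5862 - 23805) = (-29830 - sqrt(54**2 + (-10 - 2*(-11))**2)/8)*(5862 - 23805) = (-29830 - sqrt(2916 + (-10 + 22)**2)/8)*(-17943) = (-29830 - sqrt(2916 + 12**2)/8)*(-17943) = (-29830 - sqrt(2916 + 144)/8)*(-17943) = (-29830 - 3*sqrt(85)/4)*(-17943) = 535239690 + 53829*sqrt(85)/4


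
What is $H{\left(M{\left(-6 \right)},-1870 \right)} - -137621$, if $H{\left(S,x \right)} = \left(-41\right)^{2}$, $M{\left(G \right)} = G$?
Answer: $139302$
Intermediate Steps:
$H{\left(S,x \right)} = 1681$
$H{\left(M{\left(-6 \right)},-1870 \right)} - -137621 = 1681 - -137621 = 1681 + 137621 = 139302$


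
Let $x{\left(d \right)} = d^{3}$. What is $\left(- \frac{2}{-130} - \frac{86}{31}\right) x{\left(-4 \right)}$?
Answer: $\frac{355776}{2015} \approx 176.56$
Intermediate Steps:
$\left(- \frac{2}{-130} - \frac{86}{31}\right) x{\left(-4 \right)} = \left(- \frac{2}{-130} - \frac{86}{31}\right) \left(-4\right)^{3} = \left(\left(-2\right) \left(- \frac{1}{130}\right) - \frac{86}{31}\right) \left(-64\right) = \left(\frac{1}{65} - \frac{86}{31}\right) \left(-64\right) = \left(- \frac{5559}{2015}\right) \left(-64\right) = \frac{355776}{2015}$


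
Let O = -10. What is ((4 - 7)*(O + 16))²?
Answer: 324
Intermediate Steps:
((4 - 7)*(O + 16))² = ((4 - 7)*(-10 + 16))² = (-3*6)² = (-18)² = 324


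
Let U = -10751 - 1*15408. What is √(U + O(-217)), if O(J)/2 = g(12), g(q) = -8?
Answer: 5*I*√1047 ≈ 161.79*I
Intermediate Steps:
O(J) = -16 (O(J) = 2*(-8) = -16)
U = -26159 (U = -10751 - 15408 = -26159)
√(U + O(-217)) = √(-26159 - 16) = √(-26175) = 5*I*√1047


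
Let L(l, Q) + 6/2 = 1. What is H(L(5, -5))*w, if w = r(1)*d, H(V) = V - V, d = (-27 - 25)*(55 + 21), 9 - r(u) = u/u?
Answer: 0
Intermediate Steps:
L(l, Q) = -2 (L(l, Q) = -3 + 1 = -2)
r(u) = 8 (r(u) = 9 - u/u = 9 - 1*1 = 9 - 1 = 8)
d = -3952 (d = -52*76 = -3952)
H(V) = 0
w = -31616 (w = 8*(-3952) = -31616)
H(L(5, -5))*w = 0*(-31616) = 0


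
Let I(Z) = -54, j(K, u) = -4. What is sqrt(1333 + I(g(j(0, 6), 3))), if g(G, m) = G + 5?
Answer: sqrt(1279) ≈ 35.763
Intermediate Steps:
g(G, m) = 5 + G
sqrt(1333 + I(g(j(0, 6), 3))) = sqrt(1333 - 54) = sqrt(1279)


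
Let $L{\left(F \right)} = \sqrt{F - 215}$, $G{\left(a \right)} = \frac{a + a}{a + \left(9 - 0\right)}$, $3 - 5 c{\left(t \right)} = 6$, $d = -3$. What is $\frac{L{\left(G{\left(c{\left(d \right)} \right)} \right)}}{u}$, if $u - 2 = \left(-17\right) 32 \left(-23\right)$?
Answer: $\frac{i \sqrt{10542}}{87598} \approx 0.0011721 i$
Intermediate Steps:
$c{\left(t \right)} = - \frac{3}{5}$ ($c{\left(t \right)} = \frac{3}{5} - \frac{6}{5} = - \frac{3}{5}$)
$G{\left(a \right)} = \frac{2 a}{9 + a}$ ($G{\left(a \right)} = \frac{2 a}{a + \left(9 + 0\right)} = \frac{2 a}{a + 9} = \frac{2 a}{9 + a}$)
$L{\left(F \right)} = \sqrt{-215 + F}$
$u = 12514$ ($u = 2 + \left(-17\right) 32 \left(-23\right) = 2 - -12512 = 2 + 12512 = 12514$)
$\frac{L{\left(G{\left(c{\left(d \right)} \right)} \right)}}{u} = \frac{\sqrt{-215 + 2 \left(- \frac{3}{5}\right) \frac{1}{9 - \frac{3}{5}}}}{12514} = \sqrt{-215 + 2 \left(- \frac{3}{5}\right) \frac{1}{\frac{42}{5}}} \cdot \frac{1}{12514} = \sqrt{-215 + 2 \left(- \frac{3}{5}\right) \frac{5}{42}} \cdot \frac{1}{12514} = \sqrt{-215 - \frac{1}{7}} \cdot \frac{1}{12514} = \sqrt{- \frac{1506}{7}} \cdot \frac{1}{12514} = \frac{i \sqrt{10542}}{7} \cdot \frac{1}{12514} = \frac{i \sqrt{10542}}{87598}$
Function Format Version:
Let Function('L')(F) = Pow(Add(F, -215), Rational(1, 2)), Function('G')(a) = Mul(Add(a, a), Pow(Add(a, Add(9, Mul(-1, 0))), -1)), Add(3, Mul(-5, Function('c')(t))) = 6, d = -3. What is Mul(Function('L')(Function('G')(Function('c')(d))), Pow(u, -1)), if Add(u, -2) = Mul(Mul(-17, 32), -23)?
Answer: Mul(Rational(1, 87598), I, Pow(10542, Rational(1, 2))) ≈ Mul(0.0011721, I)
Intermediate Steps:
Function('c')(t) = Rational(-3, 5) (Function('c')(t) = Add(Rational(3, 5), Mul(Rational(-1, 5), 6)) = Add(Rational(3, 5), Rational(-6, 5)) = Rational(-3, 5))
Function('G')(a) = Mul(2, a, Pow(Add(9, a), -1)) (Function('G')(a) = Mul(Mul(2, a), Pow(Add(a, Add(9, 0)), -1)) = Mul(Mul(2, a), Pow(Add(a, 9), -1)) = Mul(Mul(2, a), Pow(Add(9, a), -1)) = Mul(2, a, Pow(Add(9, a), -1)))
Function('L')(F) = Pow(Add(-215, F), Rational(1, 2))
u = 12514 (u = Add(2, Mul(Mul(-17, 32), -23)) = Add(2, Mul(-544, -23)) = Add(2, 12512) = 12514)
Mul(Function('L')(Function('G')(Function('c')(d))), Pow(u, -1)) = Mul(Pow(Add(-215, Mul(2, Rational(-3, 5), Pow(Add(9, Rational(-3, 5)), -1))), Rational(1, 2)), Pow(12514, -1)) = Mul(Pow(Add(-215, Mul(2, Rational(-3, 5), Pow(Rational(42, 5), -1))), Rational(1, 2)), Rational(1, 12514)) = Mul(Pow(Add(-215, Mul(2, Rational(-3, 5), Rational(5, 42))), Rational(1, 2)), Rational(1, 12514)) = Mul(Pow(Add(-215, Rational(-1, 7)), Rational(1, 2)), Rational(1, 12514)) = Mul(Pow(Rational(-1506, 7), Rational(1, 2)), Rational(1, 12514)) = Mul(Mul(Rational(1, 7), I, Pow(10542, Rational(1, 2))), Rational(1, 12514)) = Mul(Rational(1, 87598), I, Pow(10542, Rational(1, 2)))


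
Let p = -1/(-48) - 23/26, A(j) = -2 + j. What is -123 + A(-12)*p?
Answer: -34603/312 ≈ -110.91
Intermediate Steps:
p = -539/624 (p = -1*(-1/48) - 23*1/26 = 1/48 - 23/26 = -539/624 ≈ -0.86378)
-123 + A(-12)*p = -123 + (-2 - 12)*(-539/624) = -123 - 14*(-539/624) = -123 + 3773/312 = -34603/312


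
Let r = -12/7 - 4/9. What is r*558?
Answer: -8432/7 ≈ -1204.6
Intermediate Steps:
r = -136/63 (r = -12*1/7 - 4*1/9 = -12/7 - 4/9 = -136/63 ≈ -2.1587)
r*558 = -136/63*558 = -8432/7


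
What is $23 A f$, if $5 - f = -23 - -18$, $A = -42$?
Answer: $-9660$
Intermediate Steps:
$f = 10$ ($f = 5 - \left(-23 - -18\right) = 5 - \left(-23 + 18\right) = 5 - -5 = 5 + 5 = 10$)
$23 A f = 23 \left(-42\right) 10 = \left(-966\right) 10 = -9660$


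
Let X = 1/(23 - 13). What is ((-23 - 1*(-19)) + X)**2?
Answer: 1521/100 ≈ 15.210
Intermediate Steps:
X = 1/10 ≈ 0.10000
((-23 - 1*(-19)) + X)**2 = ((-23 - 1*(-19)) + 1/10)**2 = ((-23 + 19) + 1/10)**2 = (-4 + 1/10)**2 = (-39/10)**2 = 1521/100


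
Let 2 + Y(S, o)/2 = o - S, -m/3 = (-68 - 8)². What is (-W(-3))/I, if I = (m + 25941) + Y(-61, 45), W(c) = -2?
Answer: 2/8821 ≈ 0.00022673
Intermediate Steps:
m = -17328 (m = -3*(-68 - 8)² = -3*(-76)² = -3*5776 = -17328)
Y(S, o) = -4 - 2*S + 2*o (Y(S, o) = -4 + 2*(o - S) = -4 + (-2*S + 2*o) = -4 - 2*S + 2*o)
I = 8821 (I = (-17328 + 25941) + (-4 - 2*(-61) + 2*45) = 8613 + (-4 + 122 + 90) = 8613 + 208 = 8821)
(-W(-3))/I = -1*(-2)/8821 = 2*(1/8821) = 2/8821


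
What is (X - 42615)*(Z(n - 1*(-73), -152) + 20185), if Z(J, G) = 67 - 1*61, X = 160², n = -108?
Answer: -343549865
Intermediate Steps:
X = 25600
Z(J, G) = 6 (Z(J, G) = 67 - 61 = 6)
(X - 42615)*(Z(n - 1*(-73), -152) + 20185) = (25600 - 42615)*(6 + 20185) = -17015*20191 = -343549865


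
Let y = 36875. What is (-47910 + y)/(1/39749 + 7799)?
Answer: -438630215/310002452 ≈ -1.4149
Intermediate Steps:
(-47910 + y)/(1/39749 + 7799) = (-47910 + 36875)/(1/39749 + 7799) = -11035/(1/39749 + 7799) = -11035/310002452/39749 = -11035*39749/310002452 = -438630215/310002452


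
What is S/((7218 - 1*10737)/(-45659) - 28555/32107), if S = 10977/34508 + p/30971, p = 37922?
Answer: -2416776143071914059/1272673023286964816 ≈ -1.8990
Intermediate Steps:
S = 1648581043/1068747268 (S = 10977/34508 + 37922/30971 = 1648581043/1068747268 ≈ 1.5425)
S/((7218 - 1*10737)/(-45659) - 28555/32107) = 1648581043/(1068747268*((7218 - 1*10737)/(-45659) - 28555/32107)) = 1648581043/(1068747268*((7218 - 10737)*(-1/45659) - 28555*1/32107)) = 1648581043/(1068747268*(-3519*(-1/45659) - 28555/32107)) = 1648581043/(1068747268*(3519/45659 - 28555/32107)) = 1648581043/(1068747268*(-1190808212/1465973513)) = (1648581043/1068747268)*(-1465973513/1190808212) = -2416776143071914059/1272673023286964816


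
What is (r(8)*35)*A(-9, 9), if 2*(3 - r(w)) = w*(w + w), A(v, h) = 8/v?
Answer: 17080/9 ≈ 1897.8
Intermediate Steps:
r(w) = 3 - w² (r(w) = 3 - w*(w + w)/2 = 3 - w*2*w/2 = 3 - w²)
(r(8)*35)*A(-9, 9) = ((3 - 1*8²)*35)*(8/(-9)) = ((3 - 1*64)*35)*(8*(-⅑)) = ((3 - 64)*35)*(-8/9) = -61*35*(-8/9) = -2135*(-8/9) = 17080/9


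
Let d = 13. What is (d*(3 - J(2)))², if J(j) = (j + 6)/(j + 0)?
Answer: 169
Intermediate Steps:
J(j) = (6 + j)/j
(d*(3 - J(2)))² = (13*(3 - (6 + 2)/2))² = (13*(3 - 8/2))² = (13*(3 - 1*4))² = (13*(3 - 4))² = (13*(-1))² = (-13)² = 169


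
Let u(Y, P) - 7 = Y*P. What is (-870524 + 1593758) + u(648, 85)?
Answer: 778321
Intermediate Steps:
u(Y, P) = 7 + P*Y (u(Y, P) = 7 + Y*P = 7 + P*Y)
(-870524 + 1593758) + u(648, 85) = (-870524 + 1593758) + (7 + 85*648) = 723234 + (7 + 55080) = 723234 + 55087 = 778321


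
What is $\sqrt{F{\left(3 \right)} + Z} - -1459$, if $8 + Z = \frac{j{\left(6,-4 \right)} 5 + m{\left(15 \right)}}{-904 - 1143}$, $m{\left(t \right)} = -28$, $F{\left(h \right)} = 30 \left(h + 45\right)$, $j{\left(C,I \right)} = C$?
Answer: $1459 + \frac{\sqrt{6000375194}}{2047} \approx 1496.8$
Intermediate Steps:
$F{\left(h \right)} = 1350 + 30 h$ ($F{\left(h \right)} = 30 \left(45 + h\right) = 1350 + 30 h$)
$Z = - \frac{16378}{2047}$ ($Z = -8 + \frac{6 \cdot 5 - 28}{-904 - 1143} = -8 + \frac{30 - 28}{-2047} = -8 + 2 \left(- \frac{1}{2047}\right) = -8 - \frac{2}{2047} = - \frac{16378}{2047} \approx -8.001$)
$\sqrt{F{\left(3 \right)} + Z} - -1459 = \sqrt{\left(1350 + 30 \cdot 3\right) - \frac{16378}{2047}} - -1459 = \sqrt{\left(1350 + 90\right) - \frac{16378}{2047}} + 1459 = \sqrt{1440 - \frac{16378}{2047}} + 1459 = \sqrt{\frac{2931302}{2047}} + 1459 = \frac{\sqrt{6000375194}}{2047} + 1459 = 1459 + \frac{\sqrt{6000375194}}{2047}$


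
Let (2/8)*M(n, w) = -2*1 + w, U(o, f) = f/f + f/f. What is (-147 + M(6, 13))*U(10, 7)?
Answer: -206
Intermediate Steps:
U(o, f) = 2 (U(o, f) = 1 + 1 = 2)
M(n, w) = -8 + 4*w (M(n, w) = 4*(-2*1 + w) = 4*(-2 + w) = -8 + 4*w)
(-147 + M(6, 13))*U(10, 7) = (-147 + (-8 + 4*13))*2 = (-147 + (-8 + 52))*2 = (-147 + 44)*2 = -103*2 = -206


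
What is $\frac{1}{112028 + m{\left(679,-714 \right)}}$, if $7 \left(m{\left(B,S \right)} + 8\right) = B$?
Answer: $\frac{1}{112117} \approx 8.9192 \cdot 10^{-6}$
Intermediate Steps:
$m{\left(B,S \right)} = -8 + \frac{B}{7}$
$\frac{1}{112028 + m{\left(679,-714 \right)}} = \frac{1}{112028 + \left(-8 + \frac{1}{7} \cdot 679\right)} = \frac{1}{112028 + \left(-8 + 97\right)} = \frac{1}{112028 + 89} = \frac{1}{112117}$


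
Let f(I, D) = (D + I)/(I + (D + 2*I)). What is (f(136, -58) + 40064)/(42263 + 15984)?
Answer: 7011239/10193225 ≈ 0.68783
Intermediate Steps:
f(I, D) = (D + I)/(D + 3*I)
(f(136, -58) + 40064)/(42263 + 15984) = ((-58 + 136)/(-58 + 3*136) + 40064)/(42263 + 15984) = (78/(-58 + 408) + 40064)/58247 = (78/350 + 40064)*(1/58247) = ((1/350)*78 + 40064)*(1/58247) = (39/175 + 40064)*(1/58247) = (7011239/175)*(1/58247) = 7011239/10193225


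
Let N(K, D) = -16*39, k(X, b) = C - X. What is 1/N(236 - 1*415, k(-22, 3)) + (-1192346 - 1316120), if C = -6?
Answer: -1565282785/624 ≈ -2.5085e+6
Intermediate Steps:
k(X, b) = -6 - X
N(K, D) = -624
1/N(236 - 1*415, k(-22, 3)) + (-1192346 - 1316120) = 1/(-624) + (-1192346 - 1316120) = -1/624 - 2508466 = -1565282785/624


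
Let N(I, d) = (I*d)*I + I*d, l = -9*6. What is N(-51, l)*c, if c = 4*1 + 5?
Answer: -1239300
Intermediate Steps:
l = -54
N(I, d) = I*d + d*I² (N(I, d) = d*I² + I*d = I*d + d*I²)
c = 9 (c = 4 + 5 = 9)
N(-51, l)*c = -51*(-54)*(1 - 51)*9 = -51*(-54)*(-50)*9 = -137700*9 = -1239300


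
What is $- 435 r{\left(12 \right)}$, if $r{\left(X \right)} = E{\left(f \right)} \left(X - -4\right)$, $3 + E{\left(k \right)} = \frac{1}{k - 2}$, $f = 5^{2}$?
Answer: $\frac{473280}{23} \approx 20577.0$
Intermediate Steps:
$f = 25$
$E{\left(k \right)} = -3 + \frac{1}{-2 + k}$ ($E{\left(k \right)} = -3 + \frac{1}{k - 2} = -3 + \frac{1}{-2 + k}$)
$r{\left(X \right)} = - \frac{272}{23} - \frac{68 X}{23}$ ($r{\left(X \right)} = \frac{7 - 75}{-2 + 25} \left(X - -4\right) = \frac{7 - 75}{23} \left(X + 4\right) = \frac{1}{23} \left(-68\right) \left(4 + X\right) = - \frac{68 \left(4 + X\right)}{23} = - \frac{272}{23} - \frac{68 X}{23}$)
$- 435 r{\left(12 \right)} = - 435 \left(- \frac{272}{23} - \frac{816}{23}\right) = \left(-435\right) \left(- \frac{1088}{23}\right) = \frac{473280}{23}$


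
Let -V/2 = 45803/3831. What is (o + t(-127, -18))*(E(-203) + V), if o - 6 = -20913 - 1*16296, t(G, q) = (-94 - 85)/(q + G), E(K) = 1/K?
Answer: 14333192438192/16109355 ≈ 8.8974e+5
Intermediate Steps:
t(G, q) = -179/(G + q)
o = -37203 (o = 6 + (-20913 - 1*16296) = 6 + (-20913 - 16296) = 6 - 37209 = -37203)
V = -91606/3831 ≈ -23.912
(o + t(-127, -18))*(E(-203) + V) = (-37203 - 179/(-127 - 18))*(1/(-203) - 91606/3831) = (-37203 - 179/(-145))*(-1/203 - 91606/3831) = (-37203 - 179*(-1/145))*(-18599849/777693) = (-37203 + 179/145)*(-18599849/777693) = -5394256/145*(-18599849/777693) = 14333192438192/16109355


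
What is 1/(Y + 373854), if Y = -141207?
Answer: 1/232647 ≈ 4.2984e-6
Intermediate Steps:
1/(Y + 373854) = 1/(-141207 + 373854) = 1/232647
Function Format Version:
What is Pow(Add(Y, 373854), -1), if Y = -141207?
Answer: Rational(1, 232647) ≈ 4.2984e-6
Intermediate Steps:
Pow(Add(Y, 373854), -1) = Pow(Add(-141207, 373854), -1) = Pow(232647, -1) = Rational(1, 232647)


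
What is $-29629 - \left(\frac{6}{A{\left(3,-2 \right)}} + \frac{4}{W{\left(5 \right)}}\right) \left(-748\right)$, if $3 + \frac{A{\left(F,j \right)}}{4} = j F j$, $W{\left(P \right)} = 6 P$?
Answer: $- \frac{147023}{5} \approx -29405.0$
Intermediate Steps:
$A{\left(F,j \right)} = -12 + 4 F j^{2}$ ($A{\left(F,j \right)} = -12 + 4 j F j = -12 + 4 F j j = -12 + 4 F j^{2}$)
$-29629 - \left(\frac{6}{A{\left(3,-2 \right)}} + \frac{4}{W{\left(5 \right)}}\right) \left(-748\right) = -29629 - \left(\frac{6}{-12 + 4 \cdot 3 \left(-2\right)^{2}} + \frac{4}{6 \cdot 5}\right) \left(-748\right) = -29629 - \left(\frac{6}{-12 + 4 \cdot 3 \cdot 4} + \frac{4}{30}\right) \left(-748\right) = -29629 - \left(\frac{6}{-12 + 48} + 4 \cdot \frac{1}{30}\right) \left(-748\right) = -29629 - \left(\frac{6}{36} + \frac{2}{15}\right) \left(-748\right) = -29629 - \left(6 \cdot \frac{1}{36} + \frac{2}{15}\right) \left(-748\right) = -29629 - \left(\frac{1}{6} + \frac{2}{15}\right) \left(-748\right) = -29629 - \frac{3}{10} \left(-748\right) = -29629 - - \frac{1122}{5} = -29629 + \frac{1122}{5} = - \frac{147023}{5}$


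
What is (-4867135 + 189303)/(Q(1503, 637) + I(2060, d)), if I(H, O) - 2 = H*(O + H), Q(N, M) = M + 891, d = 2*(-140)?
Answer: -2338916/1834165 ≈ -1.2752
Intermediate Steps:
d = -280
Q(N, M) = 891 + M
I(H, O) = 2 + H*(H + O) (I(H, O) = 2 + H*(O + H) = 2 + H*(H + O))
(-4867135 + 189303)/(Q(1503, 637) + I(2060, d)) = (-4867135 + 189303)/((891 + 637) + (2 + 2060² + 2060*(-280))) = -4677832/(1528 + (2 + 4243600 - 576800)) = -4677832/(1528 + 3666802) = -4677832/3668330 = -4677832*1/3668330 = -2338916/1834165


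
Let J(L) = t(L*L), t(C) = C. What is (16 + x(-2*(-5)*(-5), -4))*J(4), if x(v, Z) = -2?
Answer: 224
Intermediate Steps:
J(L) = L**2 (J(L) = L*L = L**2)
(16 + x(-2*(-5)*(-5), -4))*J(4) = (16 - 2)*4**2 = 14*16 = 224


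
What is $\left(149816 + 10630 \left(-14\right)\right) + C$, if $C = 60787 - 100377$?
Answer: $-38594$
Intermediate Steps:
$C = -39590$ ($C = 60787 - 100377 = -39590$)
$\left(149816 + 10630 \left(-14\right)\right) + C = \left(149816 + 10630 \left(-14\right)\right) - 39590 = \left(149816 - 148820\right) - 39590 = 996 - 39590 = -38594$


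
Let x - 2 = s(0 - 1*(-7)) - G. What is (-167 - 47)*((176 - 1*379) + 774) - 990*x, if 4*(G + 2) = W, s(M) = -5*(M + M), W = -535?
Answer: -378533/2 ≈ -1.8927e+5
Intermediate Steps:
s(M) = -10*M
G = -543/4 (G = -2 + (¼)*(-535) = -2 - 535/4 = -543/4 ≈ -135.75)
x = 271/4 (x = 2 + (-10*(0 - 1*(-7)) - 1*(-543/4)) = 2 + (-10*(0 + 7) + 543/4) = 2 + (-10*7 + 543/4) = 2 + (-70 + 543/4) = 2 + 263/4 = 271/4 ≈ 67.750)
(-167 - 47)*((176 - 1*379) + 774) - 990*x = (-167 - 47)*((176 - 1*379) + 774) - 990*271/4 = -214*((176 - 379) + 774) - 134145/2 = -214*(-203 + 774) - 134145/2 = -214*571 - 134145/2 = -122194 - 134145/2 = -378533/2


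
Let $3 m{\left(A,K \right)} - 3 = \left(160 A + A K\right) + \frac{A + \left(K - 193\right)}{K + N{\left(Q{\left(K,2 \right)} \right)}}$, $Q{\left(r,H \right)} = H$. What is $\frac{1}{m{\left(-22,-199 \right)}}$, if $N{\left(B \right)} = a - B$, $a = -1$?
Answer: $\frac{101}{29056} \approx 0.003476$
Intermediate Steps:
$N{\left(B \right)} = -1 - B$
$m{\left(A,K \right)} = 1 + \frac{160 A}{3} + \frac{A K}{3} + \frac{-193 + A + K}{3 \left(-3 + K\right)}$ ($m{\left(A,K \right)} = 1 + \frac{\left(160 A + A K\right) + \frac{A + \left(K - 193\right)}{K - 3}}{3} = 1 + \frac{\left(160 A + A K\right) + \frac{A + \left(-193 + K\right)}{K - 3}}{3} = 1 + \frac{\left(160 A + A K\right) + \frac{-193 + A + K}{K - 3}}{3} = 1 + \frac{\left(160 A + A K\right) + \frac{-193 + A + K}{-3 + K}}{3} = 1 + \frac{160 A + A K + \frac{-193 + A + K}{-3 + K}}{3} = 1 + \left(\frac{160 A}{3} + \frac{A K}{3} + \frac{-193 + A + K}{3 \left(-3 + K\right)}\right) = 1 + \frac{160 A}{3} + \frac{A K}{3} + \frac{-193 + A + K}{3 \left(-3 + K\right)}$)
$\frac{1}{m{\left(-22,-199 \right)}} = \frac{1}{\frac{1}{3} \frac{1}{-3 - 199} \left(-202 - -10538 + 4 \left(-199\right) - 22 \left(-199\right)^{2} + 157 \left(-22\right) \left(-199\right)\right)} = \frac{1}{\frac{1}{3} \frac{1}{-202} \left(-202 + 10538 - 796 - 871222 + 687346\right)} = \frac{1}{\frac{1}{3} \left(- \frac{1}{202}\right) \left(-202 + 10538 - 796 - 871222 + 687346\right)} = \frac{1}{\frac{1}{3} \left(- \frac{1}{202}\right) \left(-174336\right)} = \frac{1}{\frac{29056}{101}} = \frac{101}{29056}$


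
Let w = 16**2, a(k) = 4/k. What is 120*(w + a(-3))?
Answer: 30560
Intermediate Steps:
w = 256
120*(w + a(-3)) = 120*(256 + 4/(-3)) = 120*(256 + 4*(-1/3)) = 120*(256 - 4/3) = 120*(764/3) = 30560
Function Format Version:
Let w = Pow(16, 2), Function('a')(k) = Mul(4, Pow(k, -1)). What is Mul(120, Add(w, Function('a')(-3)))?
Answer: 30560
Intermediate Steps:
w = 256
Mul(120, Add(w, Function('a')(-3))) = Mul(120, Add(256, Mul(4, Pow(-3, -1)))) = Mul(120, Add(256, Mul(4, Rational(-1, 3)))) = Mul(120, Add(256, Rational(-4, 3))) = Mul(120, Rational(764, 3)) = 30560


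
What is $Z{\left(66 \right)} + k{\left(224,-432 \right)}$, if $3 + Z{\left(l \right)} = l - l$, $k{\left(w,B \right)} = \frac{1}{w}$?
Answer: $- \frac{671}{224} \approx -2.9955$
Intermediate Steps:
$Z{\left(l \right)} = -3$ ($Z{\left(l \right)} = -3 + \left(l - l\right) = -3 + 0 = -3$)
$Z{\left(66 \right)} + k{\left(224,-432 \right)} = -3 + \frac{1}{224} = - \frac{671}{224}$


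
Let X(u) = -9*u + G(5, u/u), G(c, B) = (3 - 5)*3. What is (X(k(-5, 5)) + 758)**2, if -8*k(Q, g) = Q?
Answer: 35652841/64 ≈ 5.5708e+5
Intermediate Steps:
G(c, B) = -6 (G(c, B) = -2*3 = -6)
k(Q, g) = -Q/8
X(u) = -6 - 9*u (X(u) = -9*u - 6 = -6 - 9*u)
(X(k(-5, 5)) + 758)**2 = ((-6 - (-9)*(-5)/8) + 758)**2 = ((-6 - 9*5/8) + 758)**2 = ((-6 - 45/8) + 758)**2 = (-93/8 + 758)**2 = (5971/8)**2 = 35652841/64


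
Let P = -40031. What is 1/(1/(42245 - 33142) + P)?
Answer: -9103/364402192 ≈ -2.4981e-5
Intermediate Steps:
1/(1/(42245 - 33142) + P) = 1/(1/(42245 - 33142) - 40031) = 1/(1/9103 - 40031) = 1/(-364402192/9103) = -9103/364402192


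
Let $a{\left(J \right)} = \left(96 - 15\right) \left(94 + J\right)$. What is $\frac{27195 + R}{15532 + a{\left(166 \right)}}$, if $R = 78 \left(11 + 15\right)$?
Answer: $\frac{29223}{36592} \approx 0.79862$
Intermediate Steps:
$R = 2028$ ($R = 78 \cdot 26 = 2028$)
$a{\left(J \right)} = 7614 + 81 J$ ($a{\left(J \right)} = 81 \left(94 + J\right) = 7614 + 81 J$)
$\frac{27195 + R}{15532 + a{\left(166 \right)}} = \frac{27195 + 2028}{15532 + \left(7614 + 81 \cdot 166\right)} = \frac{29223}{15532 + \left(7614 + 13446\right)} = \frac{29223}{15532 + 21060} = \frac{29223}{36592}$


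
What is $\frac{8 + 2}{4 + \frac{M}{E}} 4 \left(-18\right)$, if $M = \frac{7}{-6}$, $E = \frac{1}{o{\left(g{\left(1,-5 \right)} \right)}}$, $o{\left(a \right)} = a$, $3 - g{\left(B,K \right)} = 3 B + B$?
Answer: $- \frac{4320}{31} \approx -139.35$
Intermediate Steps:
$g{\left(B,K \right)} = 3 - 4 B$ ($g{\left(B,K \right)} = 3 - \left(3 B + B\right) = 3 - 4 B$)
$E = -1$ ($E = \frac{1}{3 - 4} = \frac{1}{-1} = -1$)
$M = - \frac{7}{6}$ ($M = 7 \left(- \frac{1}{6}\right) = - \frac{7}{6} \approx -1.1667$)
$\frac{8 + 2}{4 + \frac{M}{E}} 4 \left(-18\right) = \frac{8 + 2}{4 - \frac{7}{6 \left(-1\right)}} 4 \left(-18\right) = \frac{10}{4 - - \frac{7}{6}} \cdot 4 \left(-18\right) = \frac{10}{4 + \frac{7}{6}} \cdot 4 \left(-18\right) = \frac{10}{\frac{31}{6}} \cdot 4 \left(-18\right) = 10 \cdot \frac{6}{31} \cdot 4 \left(-18\right) = \frac{60}{31} \cdot 4 \left(-18\right) = \frac{240}{31} \left(-18\right) = - \frac{4320}{31}$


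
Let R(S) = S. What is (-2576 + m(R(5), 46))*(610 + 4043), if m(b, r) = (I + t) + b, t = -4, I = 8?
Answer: -11944251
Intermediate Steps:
m(b, r) = 4 + b (m(b, r) = (8 - 4) + b = 4 + b)
(-2576 + m(R(5), 46))*(610 + 4043) = (-2576 + (4 + 5))*(610 + 4043) = (-2576 + 9)*4653 = -2567*4653 = -11944251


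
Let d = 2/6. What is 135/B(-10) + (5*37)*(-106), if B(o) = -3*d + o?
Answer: -215845/11 ≈ -19622.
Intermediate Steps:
d = ⅓ (d = 2*(⅙) = ⅓ ≈ 0.33333)
B(o) = -1 + o (B(o) = -3*⅓ + o = -1 + o)
135/B(-10) + (5*37)*(-106) = 135/(-1 - 10) + (5*37)*(-106) = 135/(-11) + 185*(-106) = 135*(-1/11) - 19610 = -135/11 - 19610 = -215845/11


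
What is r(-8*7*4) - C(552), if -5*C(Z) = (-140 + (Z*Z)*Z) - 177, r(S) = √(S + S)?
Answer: 168196291/5 + 8*I*√7 ≈ 3.3639e+7 + 21.166*I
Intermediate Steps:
r(S) = √2*√S (r(S) = √(2*S) = √2*√S)
C(Z) = 317/5 - Z³/5 (C(Z) = -((-140 + (Z*Z)*Z) - 177)/5 = -((-140 + Z²*Z) - 177)/5 = -((-140 + Z³) - 177)/5 = -(-317 + Z³)/5 = 317/5 - Z³/5)
r(-8*7*4) - C(552) = √2*√(-8*7*4) - (317/5 - ⅕*552³) = √2*√(-56*4) - (317/5 - ⅕*168196608) = √2*√(-224) - (317/5 - 168196608/5) = √2*(4*I*√14) - 1*(-168196291/5) = 8*I*√7 + 168196291/5 = 168196291/5 + 8*I*√7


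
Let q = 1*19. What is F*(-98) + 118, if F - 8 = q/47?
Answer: -33164/47 ≈ -705.62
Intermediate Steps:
q = 19
F = 395/47 (F = 8 + 19/47 = 395/47 ≈ 8.4043)
F*(-98) + 118 = (395/47)*(-98) + 118 = -38710/47 + 118 = -33164/47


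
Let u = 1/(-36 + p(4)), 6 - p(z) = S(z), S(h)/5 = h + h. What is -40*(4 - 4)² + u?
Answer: -1/70 ≈ -0.014286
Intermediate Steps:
S(h) = 10*h (S(h) = 5*(h + h) = 5*(2*h) = 10*h)
p(z) = 6 - 10*z
u = -1/70 (u = 1/(-36 + (6 - 10*4)) = 1/(-36 + (6 - 40)) = 1/(-36 - 34) = 1/(-70) = -1/70 ≈ -0.014286)
-40*(4 - 4)² + u = -40*(4 - 4)² - 1/70 = -40*0² - 1/70 = -40*0 - 1/70 = 0 - 1/70 = -1/70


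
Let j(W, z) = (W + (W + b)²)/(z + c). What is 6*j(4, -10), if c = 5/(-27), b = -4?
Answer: -648/275 ≈ -2.3564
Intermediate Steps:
c = -5/27 (c = 5*(-1/27) = -5/27 ≈ -0.18519)
j(W, z) = (W + (-4 + W)²)/(-5/27 + z) (j(W, z) = (W + (W - 4)²)/(z - 5/27) = (W + (-4 + W)²)/(-5/27 + z))
6*j(4, -10) = 6*(27*(4 + (-4 + 4)²)/(-5 + 27*(-10))) = 6*(27*(4 + 0²)/(-5 - 270)) = 6*(27*(4 + 0)/(-275)) = 6*(27*(-1/275)*4) = 6*(-108/275) = -648/275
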